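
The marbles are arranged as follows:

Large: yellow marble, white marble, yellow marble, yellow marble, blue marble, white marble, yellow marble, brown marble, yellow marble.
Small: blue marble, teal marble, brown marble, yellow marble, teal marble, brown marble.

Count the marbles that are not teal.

13

Total marbles: 15; with the excluded value: 2; remaining 15 − 2 = 13.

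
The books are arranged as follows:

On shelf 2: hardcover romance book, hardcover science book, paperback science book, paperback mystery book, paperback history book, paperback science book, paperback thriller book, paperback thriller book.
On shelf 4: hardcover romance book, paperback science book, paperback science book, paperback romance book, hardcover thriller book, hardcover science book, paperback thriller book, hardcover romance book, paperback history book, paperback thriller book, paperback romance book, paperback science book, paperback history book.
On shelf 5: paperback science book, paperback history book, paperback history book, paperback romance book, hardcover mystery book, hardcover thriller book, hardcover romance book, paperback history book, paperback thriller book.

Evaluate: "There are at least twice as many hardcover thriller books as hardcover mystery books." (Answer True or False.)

True

|hardcover thriller books| = 2.
|hardcover mystery books| = 1.
The claim requires 2 ≥ 2 × 1 = 2, which holds.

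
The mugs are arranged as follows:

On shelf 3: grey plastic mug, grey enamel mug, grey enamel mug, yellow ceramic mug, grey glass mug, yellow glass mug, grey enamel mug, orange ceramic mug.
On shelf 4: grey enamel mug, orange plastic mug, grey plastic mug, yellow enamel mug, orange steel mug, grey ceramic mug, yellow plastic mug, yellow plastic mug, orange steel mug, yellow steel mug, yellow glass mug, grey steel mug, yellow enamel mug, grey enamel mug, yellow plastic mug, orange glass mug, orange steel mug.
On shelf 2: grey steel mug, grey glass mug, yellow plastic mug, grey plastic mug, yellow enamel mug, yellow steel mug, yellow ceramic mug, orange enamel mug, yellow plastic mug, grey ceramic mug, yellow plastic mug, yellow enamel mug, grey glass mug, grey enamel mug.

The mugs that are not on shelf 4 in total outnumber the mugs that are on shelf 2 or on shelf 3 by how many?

0

mugs that are not on shelf 4: 22.
mugs on shelf 2 or on shelf 3: 22.
22 − 22 = 0.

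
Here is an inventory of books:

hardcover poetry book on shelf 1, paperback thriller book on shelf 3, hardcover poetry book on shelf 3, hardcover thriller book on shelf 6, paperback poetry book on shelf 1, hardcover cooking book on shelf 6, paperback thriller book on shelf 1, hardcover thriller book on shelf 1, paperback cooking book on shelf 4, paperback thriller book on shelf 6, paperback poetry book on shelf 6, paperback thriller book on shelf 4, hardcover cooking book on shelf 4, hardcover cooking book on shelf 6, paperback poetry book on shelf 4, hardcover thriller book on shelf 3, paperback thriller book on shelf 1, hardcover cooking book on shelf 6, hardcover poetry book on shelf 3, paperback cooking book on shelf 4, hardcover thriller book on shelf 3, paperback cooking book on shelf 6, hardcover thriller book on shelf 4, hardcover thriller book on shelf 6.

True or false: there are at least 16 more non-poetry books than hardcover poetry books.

|non-poetry books| = 18.
|hardcover poetry books| = 3.
The claim requires 18 − 3 = 15 ≥ 16, which does not hold.

False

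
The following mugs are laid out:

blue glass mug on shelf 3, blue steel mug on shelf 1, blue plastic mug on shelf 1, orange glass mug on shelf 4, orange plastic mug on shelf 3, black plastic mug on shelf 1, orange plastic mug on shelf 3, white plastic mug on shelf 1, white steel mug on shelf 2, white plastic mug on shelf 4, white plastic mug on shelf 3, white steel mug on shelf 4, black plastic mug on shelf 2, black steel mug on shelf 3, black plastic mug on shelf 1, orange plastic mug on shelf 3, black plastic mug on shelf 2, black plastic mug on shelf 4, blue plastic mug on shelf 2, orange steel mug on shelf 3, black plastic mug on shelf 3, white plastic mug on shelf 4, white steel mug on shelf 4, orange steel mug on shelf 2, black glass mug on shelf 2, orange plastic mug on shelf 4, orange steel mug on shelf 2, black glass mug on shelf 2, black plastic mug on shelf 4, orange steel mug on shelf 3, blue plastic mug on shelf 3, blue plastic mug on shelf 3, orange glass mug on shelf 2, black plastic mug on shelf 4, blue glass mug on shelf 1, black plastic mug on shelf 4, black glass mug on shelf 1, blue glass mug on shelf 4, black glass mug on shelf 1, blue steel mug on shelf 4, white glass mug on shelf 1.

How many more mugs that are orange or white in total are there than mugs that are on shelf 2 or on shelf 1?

mugs that are orange or white: 18.
mugs on shelf 2 or on shelf 1: 18.
18 − 18 = 0.

0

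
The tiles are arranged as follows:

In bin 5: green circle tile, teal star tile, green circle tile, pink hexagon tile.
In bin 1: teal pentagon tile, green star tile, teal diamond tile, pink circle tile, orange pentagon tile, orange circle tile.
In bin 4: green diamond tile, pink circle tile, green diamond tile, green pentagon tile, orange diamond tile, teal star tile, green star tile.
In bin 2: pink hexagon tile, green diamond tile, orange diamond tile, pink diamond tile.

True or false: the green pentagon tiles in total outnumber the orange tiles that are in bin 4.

False

There is 1 green pentagon tile.
There is 1 orange tile in bin 4.
The claim requires 1 > 1, which does not hold.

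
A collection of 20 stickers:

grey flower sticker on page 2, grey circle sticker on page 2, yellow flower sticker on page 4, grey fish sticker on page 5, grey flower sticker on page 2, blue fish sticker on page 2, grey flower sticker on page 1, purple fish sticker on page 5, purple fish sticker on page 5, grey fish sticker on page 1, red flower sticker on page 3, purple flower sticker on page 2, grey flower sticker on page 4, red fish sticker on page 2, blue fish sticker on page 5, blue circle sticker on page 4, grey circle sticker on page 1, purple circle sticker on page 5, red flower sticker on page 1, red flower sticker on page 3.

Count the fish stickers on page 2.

2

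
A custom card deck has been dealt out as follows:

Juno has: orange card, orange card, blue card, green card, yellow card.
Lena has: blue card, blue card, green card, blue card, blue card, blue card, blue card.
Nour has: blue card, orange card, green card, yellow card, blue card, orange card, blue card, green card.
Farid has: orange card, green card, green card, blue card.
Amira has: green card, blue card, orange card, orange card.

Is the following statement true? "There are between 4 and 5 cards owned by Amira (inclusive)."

True

|cards owned by Amira| = 4.
The claim requires 4 ≤ 4 ≤ 5, which holds.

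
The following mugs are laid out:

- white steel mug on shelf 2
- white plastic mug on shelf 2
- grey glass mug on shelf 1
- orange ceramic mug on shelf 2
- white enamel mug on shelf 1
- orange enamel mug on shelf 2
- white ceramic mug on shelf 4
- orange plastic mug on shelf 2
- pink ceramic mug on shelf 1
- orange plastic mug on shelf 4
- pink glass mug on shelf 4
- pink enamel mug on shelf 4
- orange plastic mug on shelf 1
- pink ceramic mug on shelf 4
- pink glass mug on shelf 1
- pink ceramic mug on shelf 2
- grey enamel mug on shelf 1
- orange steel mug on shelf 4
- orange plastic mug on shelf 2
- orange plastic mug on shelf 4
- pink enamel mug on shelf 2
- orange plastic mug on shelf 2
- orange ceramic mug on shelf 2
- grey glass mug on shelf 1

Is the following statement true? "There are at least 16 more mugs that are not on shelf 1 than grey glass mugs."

mugs that are not on shelf 1: 17.
grey glass mugs: 2.
The claim requires 17 − 2 = 15 ≥ 16, which does not hold.

False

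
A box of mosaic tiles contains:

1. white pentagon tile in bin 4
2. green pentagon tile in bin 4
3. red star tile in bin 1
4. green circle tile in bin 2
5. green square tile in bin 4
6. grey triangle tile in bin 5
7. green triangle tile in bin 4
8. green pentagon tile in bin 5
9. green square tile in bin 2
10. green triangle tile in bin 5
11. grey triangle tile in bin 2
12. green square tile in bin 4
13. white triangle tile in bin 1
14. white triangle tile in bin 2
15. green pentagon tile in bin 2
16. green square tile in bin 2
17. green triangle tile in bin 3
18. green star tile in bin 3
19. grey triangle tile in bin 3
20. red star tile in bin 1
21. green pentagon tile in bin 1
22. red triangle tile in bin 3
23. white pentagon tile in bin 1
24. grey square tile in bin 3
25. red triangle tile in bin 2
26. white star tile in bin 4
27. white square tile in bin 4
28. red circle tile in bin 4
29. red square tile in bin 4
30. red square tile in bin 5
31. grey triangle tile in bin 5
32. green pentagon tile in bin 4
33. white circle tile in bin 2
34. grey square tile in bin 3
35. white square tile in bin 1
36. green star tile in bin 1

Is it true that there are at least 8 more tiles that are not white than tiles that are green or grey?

tiles that are not white: 28.
tiles that are green or grey: 21.
The claim requires 28 − 21 = 7 ≥ 8, which does not hold.

False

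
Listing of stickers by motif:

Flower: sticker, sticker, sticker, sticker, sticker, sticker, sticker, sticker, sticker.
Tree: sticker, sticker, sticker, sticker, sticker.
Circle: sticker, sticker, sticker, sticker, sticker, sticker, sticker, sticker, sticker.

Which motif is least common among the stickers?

tree

Counts by motif: flower 9, circle 9, tree 5.
The minimum is 5, held uniquely by tree.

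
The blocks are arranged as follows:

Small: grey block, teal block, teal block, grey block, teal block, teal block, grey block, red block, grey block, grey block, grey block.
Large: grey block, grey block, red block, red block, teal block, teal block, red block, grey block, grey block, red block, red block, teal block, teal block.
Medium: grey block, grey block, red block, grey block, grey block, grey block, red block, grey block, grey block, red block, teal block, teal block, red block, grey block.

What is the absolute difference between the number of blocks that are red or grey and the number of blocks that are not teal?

blocks that are red or grey: 28. blocks that are not teal: 28.
|28 − 28| = 28 − 28 = 0.

0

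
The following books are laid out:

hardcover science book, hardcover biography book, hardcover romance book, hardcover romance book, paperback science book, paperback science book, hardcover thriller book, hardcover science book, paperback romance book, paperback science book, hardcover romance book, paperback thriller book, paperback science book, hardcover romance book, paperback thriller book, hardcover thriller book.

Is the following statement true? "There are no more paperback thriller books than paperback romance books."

False

There are 2 paperback thriller books.
There is 1 paperback romance book.
The claim requires 2 ≤ 1, which does not hold.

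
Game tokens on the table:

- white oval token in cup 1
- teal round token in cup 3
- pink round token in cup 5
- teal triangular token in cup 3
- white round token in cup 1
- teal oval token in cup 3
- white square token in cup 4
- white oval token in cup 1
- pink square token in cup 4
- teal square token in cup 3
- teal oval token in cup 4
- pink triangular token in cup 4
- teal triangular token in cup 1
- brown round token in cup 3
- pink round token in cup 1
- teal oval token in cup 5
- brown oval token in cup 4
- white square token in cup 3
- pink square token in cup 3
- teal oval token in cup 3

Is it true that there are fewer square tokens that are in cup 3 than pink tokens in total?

|square tokens in cup 3| = 3.
|pink tokens| = 5.
The claim requires 3 < 5, which holds.

True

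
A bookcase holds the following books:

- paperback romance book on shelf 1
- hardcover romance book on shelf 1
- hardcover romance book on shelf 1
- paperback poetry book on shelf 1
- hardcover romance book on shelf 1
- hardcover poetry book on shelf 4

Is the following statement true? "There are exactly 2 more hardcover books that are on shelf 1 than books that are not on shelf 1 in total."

There are 3 hardcover books on shelf 1.
There is 1 book that is not on shelf 1.
The claim requires 3 − 1 (= 2) to equal 2, which holds.

True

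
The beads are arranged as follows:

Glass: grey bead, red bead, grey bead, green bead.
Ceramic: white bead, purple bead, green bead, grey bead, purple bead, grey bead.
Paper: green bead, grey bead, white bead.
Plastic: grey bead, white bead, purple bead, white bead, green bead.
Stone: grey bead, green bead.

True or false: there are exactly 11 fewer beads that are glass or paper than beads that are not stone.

True

|beads that are glass or paper| = 7.
|beads that are not stone| = 18.
The claim requires 18 − 7 (= 11) to equal 11, which holds.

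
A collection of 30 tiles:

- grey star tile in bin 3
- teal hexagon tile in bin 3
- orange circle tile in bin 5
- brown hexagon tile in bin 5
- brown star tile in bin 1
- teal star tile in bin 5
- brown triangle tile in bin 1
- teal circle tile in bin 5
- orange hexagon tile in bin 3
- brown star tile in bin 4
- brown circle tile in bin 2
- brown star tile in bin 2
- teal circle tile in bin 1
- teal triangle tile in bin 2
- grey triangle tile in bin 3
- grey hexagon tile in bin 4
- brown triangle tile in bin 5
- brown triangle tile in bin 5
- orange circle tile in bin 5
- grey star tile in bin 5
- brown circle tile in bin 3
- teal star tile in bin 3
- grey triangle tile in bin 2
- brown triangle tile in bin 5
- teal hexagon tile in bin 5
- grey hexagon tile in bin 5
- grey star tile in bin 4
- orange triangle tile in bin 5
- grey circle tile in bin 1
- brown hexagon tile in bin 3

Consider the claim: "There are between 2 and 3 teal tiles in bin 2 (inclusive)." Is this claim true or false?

False

There is 1 teal tile in bin 2.
The claim requires 2 ≤ 1 ≤ 3, which does not hold.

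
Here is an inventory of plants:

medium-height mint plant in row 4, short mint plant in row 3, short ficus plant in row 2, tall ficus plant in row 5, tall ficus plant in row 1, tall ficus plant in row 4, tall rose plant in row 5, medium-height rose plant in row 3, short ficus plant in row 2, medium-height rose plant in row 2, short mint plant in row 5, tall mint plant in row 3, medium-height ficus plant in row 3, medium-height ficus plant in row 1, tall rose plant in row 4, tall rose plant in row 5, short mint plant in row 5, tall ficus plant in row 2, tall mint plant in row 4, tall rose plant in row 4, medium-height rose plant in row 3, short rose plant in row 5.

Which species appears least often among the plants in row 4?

ficus

Counts by species (restricted to plants in row 4): rose 2, mint 2, ficus 1.
The minimum is 1, held uniquely by ficus.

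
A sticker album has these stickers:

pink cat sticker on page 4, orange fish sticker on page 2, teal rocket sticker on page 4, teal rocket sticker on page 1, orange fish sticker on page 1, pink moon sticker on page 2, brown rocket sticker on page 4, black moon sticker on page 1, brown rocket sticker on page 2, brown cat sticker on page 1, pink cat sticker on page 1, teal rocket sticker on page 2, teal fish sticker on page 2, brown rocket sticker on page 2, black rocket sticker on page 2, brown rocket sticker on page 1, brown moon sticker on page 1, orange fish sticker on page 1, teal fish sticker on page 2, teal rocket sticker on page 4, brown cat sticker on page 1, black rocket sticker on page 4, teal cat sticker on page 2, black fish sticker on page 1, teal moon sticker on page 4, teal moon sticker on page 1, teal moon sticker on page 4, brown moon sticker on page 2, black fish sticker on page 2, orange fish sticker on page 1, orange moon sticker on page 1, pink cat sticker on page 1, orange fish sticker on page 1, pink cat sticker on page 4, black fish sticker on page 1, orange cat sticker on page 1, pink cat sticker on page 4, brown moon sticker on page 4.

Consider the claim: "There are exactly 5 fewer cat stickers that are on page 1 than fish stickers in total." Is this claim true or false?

cat stickers on page 1: 5.
fish stickers: 10.
The claim requires 10 − 5 (= 5) to equal 5, which holds.

True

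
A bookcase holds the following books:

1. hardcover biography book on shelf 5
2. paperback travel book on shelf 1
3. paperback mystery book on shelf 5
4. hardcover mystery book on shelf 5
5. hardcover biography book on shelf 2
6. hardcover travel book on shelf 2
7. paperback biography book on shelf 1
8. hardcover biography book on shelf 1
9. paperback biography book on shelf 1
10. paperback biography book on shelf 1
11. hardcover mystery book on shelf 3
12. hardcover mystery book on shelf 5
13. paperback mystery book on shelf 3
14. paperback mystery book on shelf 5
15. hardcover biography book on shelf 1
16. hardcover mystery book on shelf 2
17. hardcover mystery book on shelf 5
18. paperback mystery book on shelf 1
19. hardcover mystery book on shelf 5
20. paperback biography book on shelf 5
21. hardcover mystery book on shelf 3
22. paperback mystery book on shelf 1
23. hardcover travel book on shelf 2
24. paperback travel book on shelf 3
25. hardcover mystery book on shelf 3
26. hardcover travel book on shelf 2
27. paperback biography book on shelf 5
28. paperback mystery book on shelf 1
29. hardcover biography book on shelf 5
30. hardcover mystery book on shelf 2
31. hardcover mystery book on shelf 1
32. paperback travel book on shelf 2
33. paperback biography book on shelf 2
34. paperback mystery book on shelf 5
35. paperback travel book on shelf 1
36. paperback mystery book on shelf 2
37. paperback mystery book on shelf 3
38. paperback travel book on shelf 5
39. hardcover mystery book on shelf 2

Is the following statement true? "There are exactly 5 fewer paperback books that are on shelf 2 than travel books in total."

True

|paperback books on shelf 2| = 3.
|travel books| = 8.
The claim requires 8 − 3 (= 5) to equal 5, which holds.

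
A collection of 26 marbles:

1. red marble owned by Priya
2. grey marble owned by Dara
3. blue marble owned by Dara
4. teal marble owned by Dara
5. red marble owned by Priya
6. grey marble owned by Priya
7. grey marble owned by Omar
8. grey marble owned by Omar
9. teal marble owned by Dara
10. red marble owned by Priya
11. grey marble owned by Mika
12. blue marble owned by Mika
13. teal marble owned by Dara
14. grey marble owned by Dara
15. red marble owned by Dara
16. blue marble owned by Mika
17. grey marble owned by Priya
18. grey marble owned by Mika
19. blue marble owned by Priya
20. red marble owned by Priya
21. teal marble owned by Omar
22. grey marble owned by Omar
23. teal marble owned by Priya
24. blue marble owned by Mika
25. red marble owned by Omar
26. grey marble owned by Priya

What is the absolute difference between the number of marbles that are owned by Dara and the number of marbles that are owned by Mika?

2

marbles owned by Dara: 7. marbles owned by Mika: 5.
|7 − 5| = 7 − 5 = 2.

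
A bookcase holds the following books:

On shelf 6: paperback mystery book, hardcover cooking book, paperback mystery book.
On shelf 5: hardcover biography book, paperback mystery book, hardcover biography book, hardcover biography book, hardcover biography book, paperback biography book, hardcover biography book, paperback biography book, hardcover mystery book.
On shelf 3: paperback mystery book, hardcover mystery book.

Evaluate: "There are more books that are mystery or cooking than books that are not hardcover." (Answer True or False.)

books that are mystery or cooking: 7.
books that are not hardcover: 6.
The claim requires 7 > 6, which holds.

True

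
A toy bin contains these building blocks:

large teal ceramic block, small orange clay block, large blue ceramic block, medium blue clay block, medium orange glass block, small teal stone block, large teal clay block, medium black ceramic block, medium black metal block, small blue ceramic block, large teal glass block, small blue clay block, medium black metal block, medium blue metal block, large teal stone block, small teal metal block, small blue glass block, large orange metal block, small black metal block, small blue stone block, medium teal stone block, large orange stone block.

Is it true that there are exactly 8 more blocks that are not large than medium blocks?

There are 15 blocks that are not large.
There are 7 medium blocks.
The claim requires 15 − 7 (= 8) to equal 8, which holds.

True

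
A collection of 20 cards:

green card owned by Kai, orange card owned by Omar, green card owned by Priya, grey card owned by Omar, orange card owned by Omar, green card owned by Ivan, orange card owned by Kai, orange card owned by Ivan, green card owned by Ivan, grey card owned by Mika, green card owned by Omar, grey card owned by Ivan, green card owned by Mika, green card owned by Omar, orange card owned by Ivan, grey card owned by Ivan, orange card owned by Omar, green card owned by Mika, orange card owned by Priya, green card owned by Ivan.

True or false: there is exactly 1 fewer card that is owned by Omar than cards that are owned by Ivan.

cards owned by Omar: 6.
cards owned by Ivan: 7.
The claim requires 7 − 6 (= 1) to equal 1, which holds.

True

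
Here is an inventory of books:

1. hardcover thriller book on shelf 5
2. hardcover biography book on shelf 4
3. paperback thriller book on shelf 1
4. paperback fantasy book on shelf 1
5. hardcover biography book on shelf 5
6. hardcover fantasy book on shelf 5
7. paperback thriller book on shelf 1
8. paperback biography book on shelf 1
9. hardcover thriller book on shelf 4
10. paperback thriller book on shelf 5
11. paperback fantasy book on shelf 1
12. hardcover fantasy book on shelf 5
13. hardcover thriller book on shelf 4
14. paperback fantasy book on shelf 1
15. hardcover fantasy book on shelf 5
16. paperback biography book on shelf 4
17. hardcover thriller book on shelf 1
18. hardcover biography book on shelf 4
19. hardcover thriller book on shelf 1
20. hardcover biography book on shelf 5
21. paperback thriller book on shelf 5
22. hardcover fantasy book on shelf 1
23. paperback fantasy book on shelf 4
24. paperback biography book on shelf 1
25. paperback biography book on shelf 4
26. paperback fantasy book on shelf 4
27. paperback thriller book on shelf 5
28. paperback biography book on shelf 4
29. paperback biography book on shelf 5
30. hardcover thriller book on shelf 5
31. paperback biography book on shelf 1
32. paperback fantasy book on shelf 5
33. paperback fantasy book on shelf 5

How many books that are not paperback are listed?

Total books: 33; with the excluded value: 19; remaining 33 − 19 = 14.

14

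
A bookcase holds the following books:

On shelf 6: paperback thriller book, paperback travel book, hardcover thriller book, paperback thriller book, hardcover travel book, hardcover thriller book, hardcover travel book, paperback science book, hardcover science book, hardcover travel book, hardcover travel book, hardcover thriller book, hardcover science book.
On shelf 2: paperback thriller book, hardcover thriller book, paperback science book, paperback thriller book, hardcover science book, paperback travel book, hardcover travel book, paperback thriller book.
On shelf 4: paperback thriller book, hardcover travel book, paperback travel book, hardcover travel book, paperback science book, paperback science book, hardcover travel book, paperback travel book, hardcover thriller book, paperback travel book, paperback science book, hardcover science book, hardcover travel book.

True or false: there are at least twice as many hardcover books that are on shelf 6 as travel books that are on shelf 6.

There are 9 hardcover books on shelf 6.
There are 5 travel books on shelf 6.
The claim requires 9 ≥ 2 × 5 = 10, which does not hold.

False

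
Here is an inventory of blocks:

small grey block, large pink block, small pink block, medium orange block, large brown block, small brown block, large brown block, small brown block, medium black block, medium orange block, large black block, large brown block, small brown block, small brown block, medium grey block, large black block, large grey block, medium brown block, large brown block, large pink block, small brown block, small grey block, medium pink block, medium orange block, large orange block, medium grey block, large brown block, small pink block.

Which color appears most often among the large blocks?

brown

Counts by color (restricted to large blocks): brown 5, pink 2, black 2, grey 1, orange 1.
The maximum is 5, held uniquely by brown.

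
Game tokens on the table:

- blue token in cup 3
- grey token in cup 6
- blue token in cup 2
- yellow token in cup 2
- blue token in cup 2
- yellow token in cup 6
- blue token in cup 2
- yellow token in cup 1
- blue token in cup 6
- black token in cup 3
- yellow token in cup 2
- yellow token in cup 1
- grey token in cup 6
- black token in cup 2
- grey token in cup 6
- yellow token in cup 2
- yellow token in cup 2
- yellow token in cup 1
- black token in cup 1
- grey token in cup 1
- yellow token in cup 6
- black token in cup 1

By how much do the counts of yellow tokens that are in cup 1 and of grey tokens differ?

1

yellow tokens in cup 1: 3. grey tokens: 4.
|3 − 4| = 4 − 3 = 1.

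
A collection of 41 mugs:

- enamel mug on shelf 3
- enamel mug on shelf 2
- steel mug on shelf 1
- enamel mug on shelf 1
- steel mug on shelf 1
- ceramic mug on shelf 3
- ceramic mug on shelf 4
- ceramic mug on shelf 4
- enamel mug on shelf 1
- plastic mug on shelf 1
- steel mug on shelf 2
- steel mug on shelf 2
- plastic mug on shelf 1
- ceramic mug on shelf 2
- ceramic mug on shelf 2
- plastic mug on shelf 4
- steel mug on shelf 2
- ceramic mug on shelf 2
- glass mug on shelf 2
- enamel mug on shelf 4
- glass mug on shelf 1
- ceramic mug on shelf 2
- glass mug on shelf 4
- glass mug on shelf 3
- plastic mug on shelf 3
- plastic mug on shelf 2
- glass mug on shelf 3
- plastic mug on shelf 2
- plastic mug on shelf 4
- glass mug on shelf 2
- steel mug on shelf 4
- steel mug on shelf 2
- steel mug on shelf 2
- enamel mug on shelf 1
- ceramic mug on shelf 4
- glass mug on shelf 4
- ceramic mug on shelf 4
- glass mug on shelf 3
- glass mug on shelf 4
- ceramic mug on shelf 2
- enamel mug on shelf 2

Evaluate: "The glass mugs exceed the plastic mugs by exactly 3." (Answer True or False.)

glass mugs: 9.
plastic mugs: 7.
The claim requires 9 − 7 (= 2) to equal 3, which does not hold.

False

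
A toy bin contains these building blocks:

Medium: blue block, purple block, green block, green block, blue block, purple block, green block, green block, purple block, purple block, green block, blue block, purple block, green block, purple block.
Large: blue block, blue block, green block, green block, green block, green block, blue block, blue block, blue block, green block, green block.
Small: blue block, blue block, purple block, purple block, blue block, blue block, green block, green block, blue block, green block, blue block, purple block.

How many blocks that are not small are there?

Total blocks: 38; with the excluded value: 12; remaining 38 − 12 = 26.

26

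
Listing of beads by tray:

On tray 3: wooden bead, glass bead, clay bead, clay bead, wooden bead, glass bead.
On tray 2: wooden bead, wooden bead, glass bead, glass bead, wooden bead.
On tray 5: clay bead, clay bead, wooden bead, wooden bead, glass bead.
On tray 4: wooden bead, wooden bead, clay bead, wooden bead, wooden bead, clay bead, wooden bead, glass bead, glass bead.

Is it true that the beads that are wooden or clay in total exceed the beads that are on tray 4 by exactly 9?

True

beads that are wooden or clay: 18.
beads on tray 4: 9.
The claim requires 18 − 9 (= 9) to equal 9, which holds.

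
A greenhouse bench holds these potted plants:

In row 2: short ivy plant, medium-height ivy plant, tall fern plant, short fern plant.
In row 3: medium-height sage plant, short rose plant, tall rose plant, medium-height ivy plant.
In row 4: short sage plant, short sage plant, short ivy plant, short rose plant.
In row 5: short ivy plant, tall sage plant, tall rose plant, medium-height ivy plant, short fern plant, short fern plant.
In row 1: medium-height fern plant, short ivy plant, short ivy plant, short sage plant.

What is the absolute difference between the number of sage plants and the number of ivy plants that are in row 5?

sage plants: 5. ivy plants in row 5: 2.
|5 − 2| = 5 − 2 = 3.

3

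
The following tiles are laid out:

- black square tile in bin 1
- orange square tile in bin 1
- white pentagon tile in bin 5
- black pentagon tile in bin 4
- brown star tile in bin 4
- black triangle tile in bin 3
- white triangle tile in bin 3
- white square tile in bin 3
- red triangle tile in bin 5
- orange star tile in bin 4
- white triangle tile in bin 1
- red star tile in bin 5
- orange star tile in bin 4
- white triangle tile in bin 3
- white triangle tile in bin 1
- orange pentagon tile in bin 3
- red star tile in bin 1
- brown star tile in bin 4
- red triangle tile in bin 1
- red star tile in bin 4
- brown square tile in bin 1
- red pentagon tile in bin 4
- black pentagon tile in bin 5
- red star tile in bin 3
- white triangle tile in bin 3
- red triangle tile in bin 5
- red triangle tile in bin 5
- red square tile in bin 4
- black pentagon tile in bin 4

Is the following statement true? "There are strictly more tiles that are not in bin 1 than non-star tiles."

tiles that are not in bin 1: 22.
non-star tiles: 21.
The claim requires 22 > 21, which holds.

True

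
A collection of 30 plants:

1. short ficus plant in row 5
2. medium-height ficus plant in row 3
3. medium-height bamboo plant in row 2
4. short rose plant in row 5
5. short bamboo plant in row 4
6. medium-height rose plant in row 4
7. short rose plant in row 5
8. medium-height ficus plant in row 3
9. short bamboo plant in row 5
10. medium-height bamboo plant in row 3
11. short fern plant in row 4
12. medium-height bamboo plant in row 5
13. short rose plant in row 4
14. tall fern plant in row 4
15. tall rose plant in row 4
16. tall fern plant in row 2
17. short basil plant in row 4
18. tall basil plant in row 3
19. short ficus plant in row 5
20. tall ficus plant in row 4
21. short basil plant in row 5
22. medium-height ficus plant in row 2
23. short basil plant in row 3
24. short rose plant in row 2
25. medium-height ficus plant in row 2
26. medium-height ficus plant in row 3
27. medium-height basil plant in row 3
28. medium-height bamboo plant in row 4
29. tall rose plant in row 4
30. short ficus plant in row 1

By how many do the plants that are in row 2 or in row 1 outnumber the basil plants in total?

1

plants in row 2 or in row 1: 6.
basil plants: 5.
6 − 5 = 1.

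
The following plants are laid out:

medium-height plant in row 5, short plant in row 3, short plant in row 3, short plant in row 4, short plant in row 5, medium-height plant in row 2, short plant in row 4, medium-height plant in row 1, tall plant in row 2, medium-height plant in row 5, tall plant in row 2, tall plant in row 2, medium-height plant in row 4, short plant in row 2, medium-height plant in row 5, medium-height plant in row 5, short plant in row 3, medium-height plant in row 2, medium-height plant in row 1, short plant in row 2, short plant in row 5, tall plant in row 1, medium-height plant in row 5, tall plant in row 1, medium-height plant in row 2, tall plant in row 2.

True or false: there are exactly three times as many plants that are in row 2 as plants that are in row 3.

There are 9 plants in row 2.
There are 3 plants in row 3.
The claim requires 9 = 3 × 3 = 9, which holds.

True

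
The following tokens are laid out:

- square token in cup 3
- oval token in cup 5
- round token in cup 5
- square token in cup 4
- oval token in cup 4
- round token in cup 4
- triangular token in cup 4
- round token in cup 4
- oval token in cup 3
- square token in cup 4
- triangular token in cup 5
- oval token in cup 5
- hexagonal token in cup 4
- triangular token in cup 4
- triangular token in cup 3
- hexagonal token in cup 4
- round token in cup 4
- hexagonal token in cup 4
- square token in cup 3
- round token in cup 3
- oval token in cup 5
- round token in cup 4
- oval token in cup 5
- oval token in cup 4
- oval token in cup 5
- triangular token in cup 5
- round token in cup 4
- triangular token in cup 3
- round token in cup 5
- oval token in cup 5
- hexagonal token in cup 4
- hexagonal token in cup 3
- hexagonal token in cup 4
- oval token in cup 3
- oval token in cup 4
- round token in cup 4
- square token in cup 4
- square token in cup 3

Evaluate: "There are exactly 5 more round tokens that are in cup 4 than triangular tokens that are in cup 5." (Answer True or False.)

There are 6 round tokens in cup 4.
There are 2 triangular tokens in cup 5.
The claim requires 6 − 2 (= 4) to equal 5, which does not hold.

False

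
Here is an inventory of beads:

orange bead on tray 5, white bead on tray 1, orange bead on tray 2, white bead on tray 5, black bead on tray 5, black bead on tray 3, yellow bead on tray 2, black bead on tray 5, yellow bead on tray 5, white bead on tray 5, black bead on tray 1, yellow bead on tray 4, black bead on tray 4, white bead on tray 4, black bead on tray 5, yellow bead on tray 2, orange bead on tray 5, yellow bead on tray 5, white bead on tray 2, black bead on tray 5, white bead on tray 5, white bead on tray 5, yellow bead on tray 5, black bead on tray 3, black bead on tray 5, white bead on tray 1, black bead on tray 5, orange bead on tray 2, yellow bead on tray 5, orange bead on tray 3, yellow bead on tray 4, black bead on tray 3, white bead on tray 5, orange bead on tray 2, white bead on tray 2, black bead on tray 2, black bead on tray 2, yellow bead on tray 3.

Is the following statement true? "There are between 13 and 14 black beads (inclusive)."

|black beads| = 13.
The claim requires 13 ≤ 13 ≤ 14, which holds.

True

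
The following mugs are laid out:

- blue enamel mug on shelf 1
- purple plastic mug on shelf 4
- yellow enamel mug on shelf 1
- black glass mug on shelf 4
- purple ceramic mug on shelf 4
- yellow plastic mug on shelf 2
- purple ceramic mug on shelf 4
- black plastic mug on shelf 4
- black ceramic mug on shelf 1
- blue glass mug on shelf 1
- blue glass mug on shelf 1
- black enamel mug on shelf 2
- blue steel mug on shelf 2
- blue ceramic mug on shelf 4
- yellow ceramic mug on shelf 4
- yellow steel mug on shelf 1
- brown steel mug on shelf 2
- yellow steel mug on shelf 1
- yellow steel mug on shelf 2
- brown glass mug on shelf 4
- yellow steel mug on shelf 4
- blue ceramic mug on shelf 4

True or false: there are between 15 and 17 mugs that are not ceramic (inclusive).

|mugs that are not ceramic| = 16.
The claim requires 15 ≤ 16 ≤ 17, which holds.

True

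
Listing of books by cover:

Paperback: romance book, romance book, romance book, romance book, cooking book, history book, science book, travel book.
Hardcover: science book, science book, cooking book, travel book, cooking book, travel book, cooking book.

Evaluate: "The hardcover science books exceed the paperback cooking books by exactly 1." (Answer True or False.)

There are 2 hardcover science books.
There is 1 paperback cooking book.
The claim requires 2 − 1 (= 1) to equal 1, which holds.

True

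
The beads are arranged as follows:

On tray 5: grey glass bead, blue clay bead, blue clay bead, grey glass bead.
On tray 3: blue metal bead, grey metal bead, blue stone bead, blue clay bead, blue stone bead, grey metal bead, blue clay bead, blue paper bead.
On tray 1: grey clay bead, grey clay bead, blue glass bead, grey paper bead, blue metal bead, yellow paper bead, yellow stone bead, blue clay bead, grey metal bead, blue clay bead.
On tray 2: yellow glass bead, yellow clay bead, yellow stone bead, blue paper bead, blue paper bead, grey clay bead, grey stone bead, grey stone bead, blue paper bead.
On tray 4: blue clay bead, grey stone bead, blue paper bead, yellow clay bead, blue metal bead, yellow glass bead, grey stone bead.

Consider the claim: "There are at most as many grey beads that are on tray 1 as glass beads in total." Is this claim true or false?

True

There are 4 grey beads on tray 1.
There are 5 glass beads.
The claim requires 4 ≤ 5, which holds.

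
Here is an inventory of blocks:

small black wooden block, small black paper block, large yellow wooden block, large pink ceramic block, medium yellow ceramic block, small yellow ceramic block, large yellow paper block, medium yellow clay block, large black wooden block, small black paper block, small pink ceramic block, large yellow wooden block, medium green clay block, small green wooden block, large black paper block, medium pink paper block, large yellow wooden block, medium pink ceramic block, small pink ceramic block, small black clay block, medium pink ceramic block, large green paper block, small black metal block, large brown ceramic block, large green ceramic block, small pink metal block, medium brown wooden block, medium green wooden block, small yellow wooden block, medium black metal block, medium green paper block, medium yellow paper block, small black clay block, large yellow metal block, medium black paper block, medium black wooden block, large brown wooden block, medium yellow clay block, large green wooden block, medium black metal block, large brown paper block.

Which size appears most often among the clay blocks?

Counts by size (restricted to clay blocks): medium 3, small 2.
The maximum is 3, held uniquely by medium.

medium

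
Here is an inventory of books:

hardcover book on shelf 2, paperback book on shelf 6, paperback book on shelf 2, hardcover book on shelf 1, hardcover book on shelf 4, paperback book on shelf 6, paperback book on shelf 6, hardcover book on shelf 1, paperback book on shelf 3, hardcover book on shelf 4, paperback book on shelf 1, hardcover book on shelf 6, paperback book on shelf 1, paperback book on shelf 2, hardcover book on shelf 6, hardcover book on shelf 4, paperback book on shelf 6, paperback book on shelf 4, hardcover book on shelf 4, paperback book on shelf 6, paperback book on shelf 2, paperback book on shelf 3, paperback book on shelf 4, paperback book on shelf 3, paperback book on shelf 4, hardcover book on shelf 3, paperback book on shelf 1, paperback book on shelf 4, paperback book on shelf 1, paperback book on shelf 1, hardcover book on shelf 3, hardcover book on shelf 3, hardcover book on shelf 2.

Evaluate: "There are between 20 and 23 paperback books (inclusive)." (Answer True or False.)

There are 20 paperback books.
The claim requires 20 ≤ 20 ≤ 23, which holds.

True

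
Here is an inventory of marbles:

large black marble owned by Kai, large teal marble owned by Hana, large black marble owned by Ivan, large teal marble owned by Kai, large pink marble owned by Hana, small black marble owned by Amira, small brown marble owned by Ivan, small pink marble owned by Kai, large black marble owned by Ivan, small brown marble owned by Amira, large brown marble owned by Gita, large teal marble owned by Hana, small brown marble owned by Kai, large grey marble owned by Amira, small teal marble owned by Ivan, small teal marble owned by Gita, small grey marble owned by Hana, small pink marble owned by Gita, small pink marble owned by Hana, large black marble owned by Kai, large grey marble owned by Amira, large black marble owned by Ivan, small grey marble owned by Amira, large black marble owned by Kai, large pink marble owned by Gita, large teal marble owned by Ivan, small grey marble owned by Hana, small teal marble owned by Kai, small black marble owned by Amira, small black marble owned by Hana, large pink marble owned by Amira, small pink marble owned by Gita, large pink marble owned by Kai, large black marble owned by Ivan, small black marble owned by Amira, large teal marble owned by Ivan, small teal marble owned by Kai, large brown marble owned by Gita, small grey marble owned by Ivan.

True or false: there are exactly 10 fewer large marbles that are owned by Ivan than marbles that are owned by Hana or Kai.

|large marbles owned by Ivan| = 6.
|marbles owned by Hana or Kai| = 16.
The claim requires 16 − 6 (= 10) to equal 10, which holds.

True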